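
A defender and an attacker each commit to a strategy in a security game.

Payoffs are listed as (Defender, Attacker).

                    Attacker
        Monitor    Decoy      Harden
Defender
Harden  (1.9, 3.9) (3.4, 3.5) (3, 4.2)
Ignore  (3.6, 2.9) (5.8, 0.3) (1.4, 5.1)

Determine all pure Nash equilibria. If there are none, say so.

The unique pure-strategy Nash equilibrium is (Harden, Harden).

For each strategy profile, look for a profitable unilateral deviation.
(Harden, Monitor): Defender can switch to Ignore (1.9 → 3.6). Not NE.
(Harden, Decoy): Defender can switch to Ignore (3.4 → 5.8). Not NE.
(Harden, Harden): Defender gets 3, best alternative 1.4; Attacker gets 4.2, best alternative 3.9. No profitable deviation — NE.
(Ignore, Monitor): Attacker can switch to Harden (2.9 → 5.1). Not NE.
(Ignore, Decoy): Attacker can switch to Monitor (0.3 → 2.9). Not NE.
(Ignore, Harden): Defender can switch to Harden (1.4 → 3). Not NE.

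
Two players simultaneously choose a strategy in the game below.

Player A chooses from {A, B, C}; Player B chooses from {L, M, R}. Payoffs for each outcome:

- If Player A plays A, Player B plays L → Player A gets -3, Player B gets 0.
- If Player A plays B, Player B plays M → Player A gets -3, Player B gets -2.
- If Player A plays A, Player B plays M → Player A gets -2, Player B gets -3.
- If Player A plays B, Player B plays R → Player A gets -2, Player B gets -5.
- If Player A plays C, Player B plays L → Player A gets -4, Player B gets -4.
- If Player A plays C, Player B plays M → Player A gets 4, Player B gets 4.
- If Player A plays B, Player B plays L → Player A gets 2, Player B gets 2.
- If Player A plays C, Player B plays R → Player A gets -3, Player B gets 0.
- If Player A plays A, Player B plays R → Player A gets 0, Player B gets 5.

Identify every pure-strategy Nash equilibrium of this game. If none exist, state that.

Player A against L: payoffs -3, 2, -4 → best response B.
Player A against M: payoffs -2, -3, 4 → best response C.
Player A against R: payoffs 0, -2, -3 → best response A.
Player B against A: payoffs 0, -3, 5 → best response R.
Player B against B: payoffs 2, -2, -5 → best response L.
Player B against C: payoffs -4, 4, 0 → best response M.
Mutual best responses: (A, R); (B, L); (C, M).

The pure Nash equilibria are (A, R), (B, L), (C, M).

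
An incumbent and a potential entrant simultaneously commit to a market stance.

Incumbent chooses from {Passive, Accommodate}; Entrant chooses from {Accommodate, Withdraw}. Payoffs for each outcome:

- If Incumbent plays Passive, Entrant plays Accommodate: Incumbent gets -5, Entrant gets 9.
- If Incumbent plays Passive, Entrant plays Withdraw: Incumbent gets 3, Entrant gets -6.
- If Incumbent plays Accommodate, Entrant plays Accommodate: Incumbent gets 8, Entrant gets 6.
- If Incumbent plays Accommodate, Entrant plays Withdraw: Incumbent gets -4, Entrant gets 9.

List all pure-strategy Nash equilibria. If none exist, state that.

none

(Passive, Accommodate): Incumbent can switch to Accommodate (-5 → 8). Not NE.
(Passive, Withdraw): Entrant can switch to Accommodate (-6 → 9). Not NE.
(Accommodate, Accommodate): Entrant can switch to Withdraw (6 → 9). Not NE.
(Accommodate, Withdraw): Incumbent can switch to Passive (-4 → 3). Not NE.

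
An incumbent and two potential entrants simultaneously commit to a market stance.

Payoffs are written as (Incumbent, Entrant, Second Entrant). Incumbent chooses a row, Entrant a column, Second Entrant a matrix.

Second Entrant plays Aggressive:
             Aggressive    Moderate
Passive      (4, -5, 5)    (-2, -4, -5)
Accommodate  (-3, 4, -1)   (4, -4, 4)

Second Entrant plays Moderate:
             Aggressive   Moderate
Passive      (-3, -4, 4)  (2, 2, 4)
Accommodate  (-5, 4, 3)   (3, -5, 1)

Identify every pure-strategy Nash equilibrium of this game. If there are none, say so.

This game has no pure Nash equilibrium.

Check each profile: it is a Nash equilibrium iff no player can strictly gain by switching unilaterally.
(Passive, Aggressive, Aggressive): Entrant can switch to Moderate (-5 → -4). Not NE.
(Passive, Aggressive, Moderate): Entrant can switch to Moderate (-4 → 2). Not NE.
(Passive, Moderate, Aggressive): Incumbent can switch to Accommodate (-2 → 4). Not NE.
(Passive, Moderate, Moderate): Incumbent can switch to Accommodate (2 → 3). Not NE.
(Accommodate, Aggressive, Aggressive): Incumbent can switch to Passive (-3 → 4). Not NE.
(Accommodate, Aggressive, Moderate): Incumbent can switch to Passive (-5 → -3). Not NE.
(The remaining 2 profiles each have a profitable deviation by the same check.)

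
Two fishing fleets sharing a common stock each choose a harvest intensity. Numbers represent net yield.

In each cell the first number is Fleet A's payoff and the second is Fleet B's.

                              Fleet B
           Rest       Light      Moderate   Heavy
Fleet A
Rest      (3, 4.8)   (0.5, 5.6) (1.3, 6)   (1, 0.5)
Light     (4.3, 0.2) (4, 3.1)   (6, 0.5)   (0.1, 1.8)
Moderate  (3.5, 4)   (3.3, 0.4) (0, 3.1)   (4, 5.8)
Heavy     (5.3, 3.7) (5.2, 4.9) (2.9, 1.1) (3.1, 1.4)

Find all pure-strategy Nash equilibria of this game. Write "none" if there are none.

The pure Nash equilibria are (Moderate, Heavy), (Heavy, Light).

For each player, find the best response to each opponent profile; mutual best responses are the pure NE.
Fleet A against Rest: payoffs 3, 4.3, 3.5, 5.3 → best response Heavy.
Fleet A against Light: payoffs 0.5, 4, 3.3, 5.2 → best response Heavy.
Fleet A against Moderate: payoffs 1.3, 6, 0, 2.9 → best response Light.
Fleet A against Heavy: payoffs 1, 0.1, 4, 3.1 → best response Moderate.
Fleet B against Rest: payoffs 4.8, 5.6, 6, 0.5 → best response Moderate.
Fleet B against Light: payoffs 0.2, 3.1, 0.5, 1.8 → best response Light.
Fleet B against Moderate: payoffs 4, 0.4, 3.1, 5.8 → best response Heavy.
Fleet B against Heavy: payoffs 3.7, 4.9, 1.1, 1.4 → best response Light.
Mutual best responses: (Moderate, Heavy); (Heavy, Light).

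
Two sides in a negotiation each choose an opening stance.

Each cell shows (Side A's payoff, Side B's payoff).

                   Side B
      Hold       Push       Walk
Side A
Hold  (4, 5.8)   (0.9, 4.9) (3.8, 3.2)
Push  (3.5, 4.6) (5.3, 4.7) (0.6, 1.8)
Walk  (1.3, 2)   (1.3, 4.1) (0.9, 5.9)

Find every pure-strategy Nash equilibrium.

Side A against Hold: payoffs 4, 3.5, 1.3 → best response Hold.
Side A against Push: payoffs 0.9, 5.3, 1.3 → best response Push.
Side A against Walk: payoffs 3.8, 0.6, 0.9 → best response Hold.
Side B against Hold: payoffs 5.8, 4.9, 3.2 → best response Hold.
Side B against Push: payoffs 4.6, 4.7, 1.8 → best response Push.
Side B against Walk: payoffs 2, 4.1, 5.9 → best response Walk.
Mutual best responses: (Hold, Hold); (Push, Push).

(Hold, Hold); (Push, Push)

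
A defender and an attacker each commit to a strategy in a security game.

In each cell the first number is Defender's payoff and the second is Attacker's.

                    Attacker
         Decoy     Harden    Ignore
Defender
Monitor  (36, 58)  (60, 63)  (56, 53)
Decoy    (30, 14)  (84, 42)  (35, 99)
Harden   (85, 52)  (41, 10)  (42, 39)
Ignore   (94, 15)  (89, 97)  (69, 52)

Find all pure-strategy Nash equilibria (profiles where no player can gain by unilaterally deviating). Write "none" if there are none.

Check each profile: it is a Nash equilibrium iff no player can strictly gain by switching unilaterally.
(Monitor, Decoy): Defender can switch to Harden (36 → 85). Not NE.
(Monitor, Harden): Defender can switch to Decoy (60 → 84). Not NE.
(Monitor, Ignore): Defender can switch to Ignore (56 → 69). Not NE.
(Decoy, Decoy): Defender can switch to Monitor (30 → 36). Not NE.
(Decoy, Harden): Defender can switch to Ignore (84 → 89). Not NE.
(Decoy, Ignore): Defender can switch to Monitor (35 → 56). Not NE.
(Harden, Decoy): Defender can switch to Ignore (85 → 94). Not NE.
(Harden, Harden): Defender can switch to Monitor (41 → 60). Not NE.
(Harden, Ignore): Defender can switch to Monitor (42 → 56). Not NE.
(Ignore, Decoy): Attacker can switch to Harden (15 → 97). Not NE.
(Ignore, Harden): Defender gets 89, best alternative 84; Attacker gets 97, best alternative 52. No profitable deviation — NE.
(The remaining 1 profile has a profitable deviation by the same check.)

The unique pure-strategy Nash equilibrium is (Ignore, Harden).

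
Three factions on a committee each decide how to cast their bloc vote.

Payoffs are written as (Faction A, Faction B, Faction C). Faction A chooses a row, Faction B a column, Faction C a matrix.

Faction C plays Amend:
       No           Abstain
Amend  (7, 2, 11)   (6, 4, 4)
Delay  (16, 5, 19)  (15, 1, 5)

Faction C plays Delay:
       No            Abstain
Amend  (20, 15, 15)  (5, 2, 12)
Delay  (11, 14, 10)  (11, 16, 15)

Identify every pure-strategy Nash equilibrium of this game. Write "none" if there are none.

Pure-strategy Nash equilibria: (Amend, No, Delay); (Delay, No, Amend); (Delay, Abstain, Delay)

Faction A against (No, Amend): payoffs 7, 16 → best response Delay.
Faction A against (No, Delay): payoffs 20, 11 → best response Amend.
Faction A against (Abstain, Amend): payoffs 6, 15 → best response Delay.
Faction A against (Abstain, Delay): payoffs 5, 11 → best response Delay.
Faction B against (Amend, Amend): payoffs 2, 4 → best response Abstain.
Faction B against (Amend, Delay): payoffs 15, 2 → best response No.
Faction B against (Delay, Amend): payoffs 5, 1 → best response No.
Faction B against (Delay, Delay): payoffs 14, 16 → best response Abstain.
Faction C against (Amend, No): payoffs 11, 15 → best response Delay.
Faction C against (Amend, Abstain): payoffs 4, 12 → best response Delay.
Faction C against (Delay, No): payoffs 19, 10 → best response Amend.
Faction C against (Delay, Abstain): payoffs 5, 15 → best response Delay.
Mutual best responses: (Amend, No, Delay); (Delay, No, Amend); (Delay, Abstain, Delay).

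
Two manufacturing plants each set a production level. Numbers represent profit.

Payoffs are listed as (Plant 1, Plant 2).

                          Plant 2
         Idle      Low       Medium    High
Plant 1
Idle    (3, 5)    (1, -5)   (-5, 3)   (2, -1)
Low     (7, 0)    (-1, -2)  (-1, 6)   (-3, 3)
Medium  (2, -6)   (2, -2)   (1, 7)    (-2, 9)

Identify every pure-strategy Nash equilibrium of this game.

Plant 1 against Idle: payoffs 3, 7, 2 → best response Low.
Plant 1 against Low: payoffs 1, -1, 2 → best response Medium.
Plant 1 against Medium: payoffs -5, -1, 1 → best response Medium.
Plant 1 against High: payoffs 2, -3, -2 → best response Idle.
Plant 2 against Idle: payoffs 5, -5, 3, -1 → best response Idle.
Plant 2 against Low: payoffs 0, -2, 6, 3 → best response Medium.
Plant 2 against Medium: payoffs -6, -2, 7, 9 → best response High.
No profile is a mutual best response for all players.

This game has no pure Nash equilibrium.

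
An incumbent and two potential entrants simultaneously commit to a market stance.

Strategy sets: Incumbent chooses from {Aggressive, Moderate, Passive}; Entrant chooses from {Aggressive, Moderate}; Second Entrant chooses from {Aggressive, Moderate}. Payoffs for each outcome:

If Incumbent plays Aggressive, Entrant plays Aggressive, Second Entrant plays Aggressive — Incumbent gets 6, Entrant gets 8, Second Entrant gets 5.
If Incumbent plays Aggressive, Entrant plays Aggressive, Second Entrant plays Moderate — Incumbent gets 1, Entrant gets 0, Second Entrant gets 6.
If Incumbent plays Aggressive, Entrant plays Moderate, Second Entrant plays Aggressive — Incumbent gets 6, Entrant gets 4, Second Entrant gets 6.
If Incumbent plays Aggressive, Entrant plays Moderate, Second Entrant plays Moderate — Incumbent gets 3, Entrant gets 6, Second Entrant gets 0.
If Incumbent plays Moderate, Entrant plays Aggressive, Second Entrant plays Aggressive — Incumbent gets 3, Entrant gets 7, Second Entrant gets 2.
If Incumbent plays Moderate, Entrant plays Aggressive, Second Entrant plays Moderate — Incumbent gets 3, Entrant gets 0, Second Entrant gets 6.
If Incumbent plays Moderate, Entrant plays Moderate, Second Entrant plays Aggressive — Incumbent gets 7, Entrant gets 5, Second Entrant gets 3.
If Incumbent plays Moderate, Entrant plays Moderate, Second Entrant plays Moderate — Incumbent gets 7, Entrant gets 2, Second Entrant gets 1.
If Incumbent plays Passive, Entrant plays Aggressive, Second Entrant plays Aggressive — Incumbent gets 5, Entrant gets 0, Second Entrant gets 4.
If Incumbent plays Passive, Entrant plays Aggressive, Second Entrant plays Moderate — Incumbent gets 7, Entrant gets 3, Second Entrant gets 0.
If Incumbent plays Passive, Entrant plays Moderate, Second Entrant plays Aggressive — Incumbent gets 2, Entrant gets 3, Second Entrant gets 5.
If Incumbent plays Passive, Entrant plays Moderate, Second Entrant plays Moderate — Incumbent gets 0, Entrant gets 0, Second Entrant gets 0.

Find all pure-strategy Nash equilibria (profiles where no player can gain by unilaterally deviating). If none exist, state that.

There is no pure-strategy Nash equilibrium.

For each strategy profile, look for a profitable unilateral deviation.
(Aggressive, Aggressive, Aggressive): Second Entrant can switch to Moderate (5 → 6). Not NE.
(Aggressive, Aggressive, Moderate): Incumbent can switch to Moderate (1 → 3). Not NE.
(Aggressive, Moderate, Aggressive): Incumbent can switch to Moderate (6 → 7). Not NE.
(Aggressive, Moderate, Moderate): Incumbent can switch to Moderate (3 → 7). Not NE.
(Moderate, Aggressive, Aggressive): Incumbent can switch to Aggressive (3 → 6). Not NE.
(Moderate, Aggressive, Moderate): Incumbent can switch to Passive (3 → 7). Not NE.
(Moderate, Moderate, Aggressive): Entrant can switch to Aggressive (5 → 7). Not NE.
(Moderate, Moderate, Moderate): Second Entrant can switch to Aggressive (1 → 3). Not NE.
(Passive, Aggressive, Aggressive): Incumbent can switch to Aggressive (5 → 6). Not NE.
(Passive, Aggressive, Moderate): Second Entrant can switch to Aggressive (0 → 4). Not NE.
(Passive, Moderate, Aggressive): Incumbent can switch to Aggressive (2 → 6). Not NE.
(Passive, Moderate, Moderate): Incumbent can switch to Aggressive (0 → 3). Not NE.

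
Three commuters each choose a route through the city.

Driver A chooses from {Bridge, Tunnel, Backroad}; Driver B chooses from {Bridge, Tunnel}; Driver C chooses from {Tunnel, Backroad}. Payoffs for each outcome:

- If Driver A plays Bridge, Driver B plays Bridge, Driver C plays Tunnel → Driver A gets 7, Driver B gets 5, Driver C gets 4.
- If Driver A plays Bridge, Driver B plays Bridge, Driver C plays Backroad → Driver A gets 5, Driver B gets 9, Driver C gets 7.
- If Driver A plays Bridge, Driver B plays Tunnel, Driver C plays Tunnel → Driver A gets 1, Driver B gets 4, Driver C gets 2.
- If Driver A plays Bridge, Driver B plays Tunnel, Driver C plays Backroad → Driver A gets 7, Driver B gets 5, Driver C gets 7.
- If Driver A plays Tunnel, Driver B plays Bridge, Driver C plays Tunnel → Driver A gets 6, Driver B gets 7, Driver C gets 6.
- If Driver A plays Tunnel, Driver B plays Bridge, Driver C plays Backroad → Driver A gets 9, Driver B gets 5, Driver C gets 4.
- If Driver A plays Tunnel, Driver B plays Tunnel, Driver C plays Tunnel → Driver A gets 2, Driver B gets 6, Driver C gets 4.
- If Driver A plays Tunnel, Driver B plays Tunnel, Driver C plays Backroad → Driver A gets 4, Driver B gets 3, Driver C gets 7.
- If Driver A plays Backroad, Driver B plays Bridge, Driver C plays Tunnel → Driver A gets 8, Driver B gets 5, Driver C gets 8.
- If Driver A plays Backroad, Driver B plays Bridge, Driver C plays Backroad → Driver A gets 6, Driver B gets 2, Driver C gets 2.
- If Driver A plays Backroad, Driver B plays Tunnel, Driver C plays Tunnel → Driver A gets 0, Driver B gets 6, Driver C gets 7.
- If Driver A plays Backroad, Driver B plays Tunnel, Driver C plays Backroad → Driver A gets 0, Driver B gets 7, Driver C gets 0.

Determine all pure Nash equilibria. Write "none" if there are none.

Driver A against (Bridge, Tunnel): payoffs 7, 6, 8 → best response Backroad.
Driver A against (Bridge, Backroad): payoffs 5, 9, 6 → best response Tunnel.
Driver A against (Tunnel, Tunnel): payoffs 1, 2, 0 → best response Tunnel.
Driver A against (Tunnel, Backroad): payoffs 7, 4, 0 → best response Bridge.
Driver B against (Bridge, Tunnel): payoffs 5, 4 → best response Bridge.
Driver B against (Bridge, Backroad): payoffs 9, 5 → best response Bridge.
Driver B against (Tunnel, Tunnel): payoffs 7, 6 → best response Bridge.
Driver B against (Tunnel, Backroad): payoffs 5, 3 → best response Bridge.
Driver B against (Backroad, Tunnel): payoffs 5, 6 → best response Tunnel.
Driver B against (Backroad, Backroad): payoffs 2, 7 → best response Tunnel.
Driver C against (Bridge, Bridge): payoffs 4, 7 → best response Backroad.
Driver C against (Bridge, Tunnel): payoffs 2, 7 → best response Backroad.
Driver C against (Tunnel, Bridge): payoffs 6, 4 → best response Tunnel.
Driver C against (Tunnel, Tunnel): payoffs 4, 7 → best response Backroad.
Driver C against (Backroad, Bridge): payoffs 8, 2 → best response Tunnel.
Driver C against (Backroad, Tunnel): payoffs 7, 0 → best response Tunnel.
No profile is a mutual best response for all players.

This game has no pure Nash equilibrium.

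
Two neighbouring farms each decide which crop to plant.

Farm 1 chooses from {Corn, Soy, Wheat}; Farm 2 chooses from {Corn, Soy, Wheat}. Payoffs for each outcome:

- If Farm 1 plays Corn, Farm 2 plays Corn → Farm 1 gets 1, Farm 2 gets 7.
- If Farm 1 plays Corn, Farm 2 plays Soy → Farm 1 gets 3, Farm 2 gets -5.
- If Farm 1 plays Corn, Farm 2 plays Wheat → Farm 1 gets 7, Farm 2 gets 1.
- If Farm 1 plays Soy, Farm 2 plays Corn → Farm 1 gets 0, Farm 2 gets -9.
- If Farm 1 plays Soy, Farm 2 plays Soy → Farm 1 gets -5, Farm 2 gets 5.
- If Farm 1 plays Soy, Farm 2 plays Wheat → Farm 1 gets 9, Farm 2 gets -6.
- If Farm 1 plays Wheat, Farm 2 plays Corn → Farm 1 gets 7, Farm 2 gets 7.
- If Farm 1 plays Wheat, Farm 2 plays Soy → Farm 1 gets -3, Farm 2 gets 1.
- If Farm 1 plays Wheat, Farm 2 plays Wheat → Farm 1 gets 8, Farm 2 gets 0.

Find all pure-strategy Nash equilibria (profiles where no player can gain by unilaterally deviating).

(Corn, Corn): Farm 1 can switch to Wheat (1 → 7). Not NE.
(Corn, Soy): Farm 2 can switch to Corn (-5 → 7). Not NE.
(Corn, Wheat): Farm 1 can switch to Soy (7 → 9). Not NE.
(Soy, Corn): Farm 1 can switch to Corn (0 → 1). Not NE.
(Soy, Soy): Farm 1 can switch to Corn (-5 → 3). Not NE.
(Soy, Wheat): Farm 2 can switch to Soy (-6 → 5). Not NE.
(Wheat, Corn): Farm 1 gets 7, best alternative 1; Farm 2 gets 7, best alternative 1. No profitable deviation — NE.
(The remaining 2 profiles each have a profitable deviation by the same check.)

(Wheat, Corn)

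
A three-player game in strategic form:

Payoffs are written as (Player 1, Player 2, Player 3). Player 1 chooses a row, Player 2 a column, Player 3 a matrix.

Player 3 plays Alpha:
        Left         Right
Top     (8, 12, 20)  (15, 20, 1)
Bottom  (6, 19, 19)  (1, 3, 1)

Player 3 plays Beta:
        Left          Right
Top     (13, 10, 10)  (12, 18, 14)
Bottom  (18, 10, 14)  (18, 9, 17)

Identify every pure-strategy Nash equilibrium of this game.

Player 1 against (Left, Alpha): payoffs 8, 6 → best response Top.
Player 1 against (Left, Beta): payoffs 13, 18 → best response Bottom.
Player 1 against (Right, Alpha): payoffs 15, 1 → best response Top.
Player 1 against (Right, Beta): payoffs 12, 18 → best response Bottom.
Player 2 against (Top, Alpha): payoffs 12, 20 → best response Right.
Player 2 against (Top, Beta): payoffs 10, 18 → best response Right.
Player 2 against (Bottom, Alpha): payoffs 19, 3 → best response Left.
Player 2 against (Bottom, Beta): payoffs 10, 9 → best response Left.
Player 3 against (Top, Left): payoffs 20, 10 → best response Alpha.
Player 3 against (Top, Right): payoffs 1, 14 → best response Beta.
Player 3 against (Bottom, Left): payoffs 19, 14 → best response Alpha.
Player 3 against (Bottom, Right): payoffs 1, 17 → best response Beta.
No profile is a mutual best response for all players.

This game has no pure Nash equilibrium.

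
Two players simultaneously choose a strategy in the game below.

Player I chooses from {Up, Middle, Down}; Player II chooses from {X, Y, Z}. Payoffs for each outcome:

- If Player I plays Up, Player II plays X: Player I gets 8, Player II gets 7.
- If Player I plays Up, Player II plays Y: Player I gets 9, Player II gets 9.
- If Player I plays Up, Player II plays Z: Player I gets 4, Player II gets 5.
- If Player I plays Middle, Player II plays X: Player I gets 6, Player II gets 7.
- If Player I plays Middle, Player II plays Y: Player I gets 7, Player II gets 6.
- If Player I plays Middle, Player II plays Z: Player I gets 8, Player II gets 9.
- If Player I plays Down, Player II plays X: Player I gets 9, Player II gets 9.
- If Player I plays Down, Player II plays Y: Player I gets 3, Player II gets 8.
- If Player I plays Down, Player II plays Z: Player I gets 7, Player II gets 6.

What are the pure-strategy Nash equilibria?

Pure-strategy Nash equilibria: (Up, Y); (Middle, Z); (Down, X)

Player I against X: payoffs 8, 6, 9 → best response Down.
Player I against Y: payoffs 9, 7, 3 → best response Up.
Player I against Z: payoffs 4, 8, 7 → best response Middle.
Player II against Up: payoffs 7, 9, 5 → best response Y.
Player II against Middle: payoffs 7, 6, 9 → best response Z.
Player II against Down: payoffs 9, 8, 6 → best response X.
Mutual best responses: (Up, Y); (Middle, Z); (Down, X).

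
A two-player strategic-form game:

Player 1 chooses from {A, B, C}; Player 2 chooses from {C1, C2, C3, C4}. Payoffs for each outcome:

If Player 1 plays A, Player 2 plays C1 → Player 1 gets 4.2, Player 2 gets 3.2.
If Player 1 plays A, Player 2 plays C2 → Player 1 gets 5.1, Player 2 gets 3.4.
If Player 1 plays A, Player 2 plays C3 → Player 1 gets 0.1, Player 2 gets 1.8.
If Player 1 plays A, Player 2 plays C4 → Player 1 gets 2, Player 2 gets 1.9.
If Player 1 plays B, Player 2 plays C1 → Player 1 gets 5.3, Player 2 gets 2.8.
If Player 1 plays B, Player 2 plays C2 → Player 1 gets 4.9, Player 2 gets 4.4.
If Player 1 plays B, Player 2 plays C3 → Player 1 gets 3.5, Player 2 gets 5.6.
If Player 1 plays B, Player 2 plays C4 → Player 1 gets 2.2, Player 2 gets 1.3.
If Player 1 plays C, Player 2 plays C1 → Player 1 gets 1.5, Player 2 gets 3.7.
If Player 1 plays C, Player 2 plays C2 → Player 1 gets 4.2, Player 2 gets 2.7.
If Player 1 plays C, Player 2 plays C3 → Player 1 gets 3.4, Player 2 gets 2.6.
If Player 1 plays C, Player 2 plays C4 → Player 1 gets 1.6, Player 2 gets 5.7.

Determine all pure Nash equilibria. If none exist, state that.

The pure Nash equilibria are (A, C2); (B, C3).

(A, C1): Player 1 can switch to B (4.2 → 5.3). Not NE.
(A, C2): Player 1 gets 5.1, best alternative 4.9; Player 2 gets 3.4, best alternative 3.2. No profitable deviation — NE.
(A, C3): Player 1 can switch to B (0.1 → 3.5). Not NE.
(A, C4): Player 1 can switch to B (2 → 2.2). Not NE.
(B, C1): Player 2 can switch to C2 (2.8 → 4.4). Not NE.
(B, C2): Player 1 can switch to A (4.9 → 5.1). Not NE.
(B, C3): Player 1 gets 3.5, best alternative 3.4; Player 2 gets 5.6, best alternative 4.4. No profitable deviation — NE.
(B, C4): Player 2 can switch to C1 (1.3 → 2.8). Not NE.
(C, C1): Player 1 can switch to A (1.5 → 4.2). Not NE.
(C, C2): Player 1 can switch to A (4.2 → 5.1). Not NE.
(C, C3): Player 1 can switch to B (3.4 → 3.5). Not NE.
(C, C4): Player 1 can switch to A (1.6 → 2). Not NE.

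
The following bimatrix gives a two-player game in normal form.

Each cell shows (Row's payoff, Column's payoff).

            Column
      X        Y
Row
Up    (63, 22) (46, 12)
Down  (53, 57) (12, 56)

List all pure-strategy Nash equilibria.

Row against X: payoffs 63, 53 → best response Up.
Row against Y: payoffs 46, 12 → best response Up.
Column against Up: payoffs 22, 12 → best response X.
Column against Down: payoffs 57, 56 → best response X.
Mutual best responses: (Up, X).

The unique pure-strategy Nash equilibrium is (Up, X).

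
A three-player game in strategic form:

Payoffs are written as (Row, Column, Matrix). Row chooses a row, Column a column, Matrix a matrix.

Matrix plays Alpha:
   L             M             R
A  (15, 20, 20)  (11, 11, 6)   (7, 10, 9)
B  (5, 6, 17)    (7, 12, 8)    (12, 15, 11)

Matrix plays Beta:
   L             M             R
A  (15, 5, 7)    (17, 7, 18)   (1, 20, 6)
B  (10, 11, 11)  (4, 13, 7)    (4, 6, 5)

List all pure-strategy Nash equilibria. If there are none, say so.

For each player, find the best response to each opponent profile; mutual best responses are the pure NE.
Row against (L, Alpha): payoffs 15, 5 → best response A.
Row against (L, Beta): payoffs 15, 10 → best response A.
Row against (M, Alpha): payoffs 11, 7 → best response A.
Row against (M, Beta): payoffs 17, 4 → best response A.
Row against (R, Alpha): payoffs 7, 12 → best response B.
Row against (R, Beta): payoffs 1, 4 → best response B.
Column against (A, Alpha): payoffs 20, 11, 10 → best response L.
Column against (A, Beta): payoffs 5, 7, 20 → best response R.
Column against (B, Alpha): payoffs 6, 12, 15 → best response R.
Column against (B, Beta): payoffs 11, 13, 6 → best response M.
Matrix against (A, L): payoffs 20, 7 → best response Alpha.
Matrix against (A, M): payoffs 6, 18 → best response Beta.
Matrix against (A, R): payoffs 9, 6 → best response Alpha.
Matrix against (B, L): payoffs 17, 11 → best response Alpha.
Matrix against (B, M): payoffs 8, 7 → best response Alpha.
Matrix against (B, R): payoffs 11, 5 → best response Alpha.
Mutual best responses: (A, L, Alpha); (B, R, Alpha).

(A, L, Alpha); (B, R, Alpha)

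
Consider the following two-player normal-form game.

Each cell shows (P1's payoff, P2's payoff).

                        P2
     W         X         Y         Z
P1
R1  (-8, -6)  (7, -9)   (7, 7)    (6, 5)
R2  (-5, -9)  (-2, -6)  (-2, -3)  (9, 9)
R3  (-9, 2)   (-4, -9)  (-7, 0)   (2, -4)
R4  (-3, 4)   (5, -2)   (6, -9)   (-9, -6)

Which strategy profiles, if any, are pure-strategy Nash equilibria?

Check each profile: it is a Nash equilibrium iff no player can strictly gain by switching unilaterally.
(R1, W): P1 can switch to R2 (-8 → -5). Not NE.
(R1, X): P2 can switch to W (-9 → -6). Not NE.
(R1, Y): P1 gets 7, best alternative 6; P2 gets 7, best alternative 5. No profitable deviation — NE.
(R1, Z): P1 can switch to R2 (6 → 9). Not NE.
(R2, W): P1 can switch to R4 (-5 → -3). Not NE.
(R2, X): P1 can switch to R1 (-2 → 7). Not NE.
(R2, Y): P1 can switch to R1 (-2 → 7). Not NE.
(R2, Z): P1 gets 9, best alternative 6; P2 gets 9, best alternative -3. No profitable deviation — NE.
(R3, W): P1 can switch to R1 (-9 → -8). Not NE.
(R3, X): P1 can switch to R1 (-4 → 7). Not NE.
(R3, Y): P1 can switch to R1 (-7 → 7). Not NE.
(R3, Z): P1 can switch to R1 (2 → 6). Not NE.
(R4, W): P1 gets -3, best alternative -5; P2 gets 4, best alternative -2. No profitable deviation — NE.
(R4, X): P1 can switch to R1 (5 → 7). Not NE.
(R4, Y): P1 can switch to R1 (6 → 7). Not NE.
(The remaining 1 profile has a profitable deviation by the same check.)

(R1, Y); (R2, Z); (R4, W)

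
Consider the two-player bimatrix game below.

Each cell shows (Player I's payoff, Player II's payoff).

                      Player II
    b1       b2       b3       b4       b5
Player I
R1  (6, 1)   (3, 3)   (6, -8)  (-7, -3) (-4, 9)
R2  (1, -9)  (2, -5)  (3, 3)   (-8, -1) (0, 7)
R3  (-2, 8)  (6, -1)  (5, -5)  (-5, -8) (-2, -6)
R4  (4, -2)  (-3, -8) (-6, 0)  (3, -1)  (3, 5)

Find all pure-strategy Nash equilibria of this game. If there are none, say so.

Player I against b1: payoffs 6, 1, -2, 4 → best response R1.
Player I against b2: payoffs 3, 2, 6, -3 → best response R3.
Player I against b3: payoffs 6, 3, 5, -6 → best response R1.
Player I against b4: payoffs -7, -8, -5, 3 → best response R4.
Player I against b5: payoffs -4, 0, -2, 3 → best response R4.
Player II against R1: payoffs 1, 3, -8, -3, 9 → best response b5.
Player II against R2: payoffs -9, -5, 3, -1, 7 → best response b5.
Player II against R3: payoffs 8, -1, -5, -8, -6 → best response b1.
Player II against R4: payoffs -2, -8, 0, -1, 5 → best response b5.
Mutual best responses: (R4, b5).

The unique pure-strategy Nash equilibrium is (R4, b5).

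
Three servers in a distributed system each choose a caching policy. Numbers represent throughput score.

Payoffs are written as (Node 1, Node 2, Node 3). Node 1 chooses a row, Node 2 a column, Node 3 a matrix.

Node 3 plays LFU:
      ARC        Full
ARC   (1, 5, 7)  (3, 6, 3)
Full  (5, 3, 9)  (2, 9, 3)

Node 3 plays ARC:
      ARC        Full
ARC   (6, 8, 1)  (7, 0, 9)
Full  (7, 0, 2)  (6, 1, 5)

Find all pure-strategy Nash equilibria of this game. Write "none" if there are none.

none

Check each profile: it is a Nash equilibrium iff no player can strictly gain by switching unilaterally.
(ARC, ARC, LFU): Node 1 can switch to Full (1 → 5). Not NE.
(ARC, ARC, ARC): Node 1 can switch to Full (6 → 7). Not NE.
(ARC, Full, LFU): Node 3 can switch to ARC (3 → 9). Not NE.
(ARC, Full, ARC): Node 2 can switch to ARC (0 → 8). Not NE.
(Full, ARC, LFU): Node 2 can switch to Full (3 → 9). Not NE.
(Full, ARC, ARC): Node 2 can switch to Full (0 → 1). Not NE.
(Full, Full, LFU): Node 1 can switch to ARC (2 → 3). Not NE.
(Full, Full, ARC): Node 1 can switch to ARC (6 → 7). Not NE.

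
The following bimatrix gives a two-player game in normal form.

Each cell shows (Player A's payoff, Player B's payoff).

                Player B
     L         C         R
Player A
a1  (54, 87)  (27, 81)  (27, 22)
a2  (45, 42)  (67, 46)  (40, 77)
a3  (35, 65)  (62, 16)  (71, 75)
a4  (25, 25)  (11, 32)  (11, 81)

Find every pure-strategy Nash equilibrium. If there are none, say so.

Player A against L: payoffs 54, 45, 35, 25 → best response a1.
Player A against C: payoffs 27, 67, 62, 11 → best response a2.
Player A against R: payoffs 27, 40, 71, 11 → best response a3.
Player B against a1: payoffs 87, 81, 22 → best response L.
Player B against a2: payoffs 42, 46, 77 → best response R.
Player B against a3: payoffs 65, 16, 75 → best response R.
Player B against a4: payoffs 25, 32, 81 → best response R.
Mutual best responses: (a1, L); (a3, R).

Pure-strategy Nash equilibria: (a1, L); (a3, R)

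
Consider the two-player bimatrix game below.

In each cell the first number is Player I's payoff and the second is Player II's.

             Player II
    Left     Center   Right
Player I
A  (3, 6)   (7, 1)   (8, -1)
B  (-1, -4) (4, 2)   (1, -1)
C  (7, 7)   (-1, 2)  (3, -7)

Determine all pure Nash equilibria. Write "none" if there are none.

Player I against Left: payoffs 3, -1, 7 → best response C.
Player I against Center: payoffs 7, 4, -1 → best response A.
Player I against Right: payoffs 8, 1, 3 → best response A.
Player II against A: payoffs 6, 1, -1 → best response Left.
Player II against B: payoffs -4, 2, -1 → best response Center.
Player II against C: payoffs 7, 2, -7 → best response Left.
Mutual best responses: (C, Left).

The unique pure-strategy Nash equilibrium is (C, Left).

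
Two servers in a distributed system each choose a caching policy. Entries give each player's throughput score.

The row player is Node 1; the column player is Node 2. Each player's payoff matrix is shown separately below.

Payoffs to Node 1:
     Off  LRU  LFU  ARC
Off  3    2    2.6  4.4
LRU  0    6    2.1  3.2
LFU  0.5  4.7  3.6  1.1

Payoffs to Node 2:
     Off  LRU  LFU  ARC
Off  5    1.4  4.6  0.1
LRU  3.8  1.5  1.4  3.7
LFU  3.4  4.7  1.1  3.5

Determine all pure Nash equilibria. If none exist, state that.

Node 1 against Off: payoffs 3, 0, 0.5 → best response Off.
Node 1 against LRU: payoffs 2, 6, 4.7 → best response LRU.
Node 1 against LFU: payoffs 2.6, 2.1, 3.6 → best response LFU.
Node 1 against ARC: payoffs 4.4, 3.2, 1.1 → best response Off.
Node 2 against Off: payoffs 5, 1.4, 4.6, 0.1 → best response Off.
Node 2 against LRU: payoffs 3.8, 1.5, 1.4, 3.7 → best response Off.
Node 2 against LFU: payoffs 3.4, 4.7, 1.1, 3.5 → best response LRU.
Mutual best responses: (Off, Off).

The unique pure-strategy Nash equilibrium is (Off, Off).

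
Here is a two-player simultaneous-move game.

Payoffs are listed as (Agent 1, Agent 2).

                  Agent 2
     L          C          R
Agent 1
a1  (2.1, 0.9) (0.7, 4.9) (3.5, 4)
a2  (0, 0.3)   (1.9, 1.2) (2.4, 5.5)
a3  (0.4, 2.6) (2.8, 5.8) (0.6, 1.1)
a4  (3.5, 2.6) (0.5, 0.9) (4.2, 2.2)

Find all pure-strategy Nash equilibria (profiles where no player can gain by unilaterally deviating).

(a1, L): Agent 1 can switch to a4 (2.1 → 3.5). Not NE.
(a1, C): Agent 1 can switch to a2 (0.7 → 1.9). Not NE.
(a1, R): Agent 1 can switch to a4 (3.5 → 4.2). Not NE.
(a2, L): Agent 1 can switch to a1 (0 → 2.1). Not NE.
(a2, C): Agent 1 can switch to a3 (1.9 → 2.8). Not NE.
(a2, R): Agent 1 can switch to a1 (2.4 → 3.5). Not NE.
(a3, L): Agent 1 can switch to a1 (0.4 → 2.1). Not NE.
(a3, C): Agent 1 gets 2.8, best alternative 1.9; Agent 2 gets 5.8, best alternative 2.6. No profitable deviation — NE.
(a3, R): Agent 1 can switch to a1 (0.6 → 3.5). Not NE.
(a4, L): Agent 1 gets 3.5, best alternative 2.1; Agent 2 gets 2.6, best alternative 2.2. No profitable deviation — NE.
(a4, C): Agent 1 can switch to a1 (0.5 → 0.7). Not NE.
(a4, R): Agent 2 can switch to L (2.2 → 2.6). Not NE.

Pure-strategy Nash equilibria: (a3, C); (a4, L)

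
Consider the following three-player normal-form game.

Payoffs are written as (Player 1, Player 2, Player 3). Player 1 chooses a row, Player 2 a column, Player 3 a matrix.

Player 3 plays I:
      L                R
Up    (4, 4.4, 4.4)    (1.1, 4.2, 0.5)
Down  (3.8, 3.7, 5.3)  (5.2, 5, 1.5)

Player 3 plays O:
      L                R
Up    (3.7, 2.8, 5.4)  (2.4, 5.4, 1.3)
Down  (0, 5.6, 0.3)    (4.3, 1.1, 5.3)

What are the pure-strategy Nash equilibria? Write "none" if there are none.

Mark each player's best response to every combination of opponents' strategies; a profile where every player is best-responding is a pure Nash equilibrium.
Player 1 against (L, I): payoffs 4, 3.8 → best response Up.
Player 1 against (L, O): payoffs 3.7, 0 → best response Up.
Player 1 against (R, I): payoffs 1.1, 5.2 → best response Down.
Player 1 against (R, O): payoffs 2.4, 4.3 → best response Down.
Player 2 against (Up, I): payoffs 4.4, 4.2 → best response L.
Player 2 against (Up, O): payoffs 2.8, 5.4 → best response R.
Player 2 against (Down, I): payoffs 3.7, 5 → best response R.
Player 2 against (Down, O): payoffs 5.6, 1.1 → best response L.
Player 3 against (Up, L): payoffs 4.4, 5.4 → best response O.
Player 3 against (Up, R): payoffs 0.5, 1.3 → best response O.
Player 3 against (Down, L): payoffs 5.3, 0.3 → best response I.
Player 3 against (Down, R): payoffs 1.5, 5.3 → best response O.
No profile is a mutual best response for all players.

none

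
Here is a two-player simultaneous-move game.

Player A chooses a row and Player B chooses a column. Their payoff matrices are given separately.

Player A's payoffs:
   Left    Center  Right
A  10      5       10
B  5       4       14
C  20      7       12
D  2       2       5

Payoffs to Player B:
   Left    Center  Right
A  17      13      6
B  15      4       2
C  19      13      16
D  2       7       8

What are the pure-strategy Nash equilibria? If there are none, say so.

For each strategy profile, look for a profitable unilateral deviation.
(A, Left): Player A can switch to C (10 → 20). Not NE.
(A, Center): Player A can switch to C (5 → 7). Not NE.
(A, Right): Player A can switch to B (10 → 14). Not NE.
(B, Left): Player A can switch to A (5 → 10). Not NE.
(B, Center): Player A can switch to A (4 → 5). Not NE.
(B, Right): Player B can switch to Left (2 → 15). Not NE.
(C, Left): Player A gets 20, best alternative 10; Player B gets 19, best alternative 16. No profitable deviation — NE.
(The remaining 5 profiles each have a profitable deviation by the same check.)

(C, Left)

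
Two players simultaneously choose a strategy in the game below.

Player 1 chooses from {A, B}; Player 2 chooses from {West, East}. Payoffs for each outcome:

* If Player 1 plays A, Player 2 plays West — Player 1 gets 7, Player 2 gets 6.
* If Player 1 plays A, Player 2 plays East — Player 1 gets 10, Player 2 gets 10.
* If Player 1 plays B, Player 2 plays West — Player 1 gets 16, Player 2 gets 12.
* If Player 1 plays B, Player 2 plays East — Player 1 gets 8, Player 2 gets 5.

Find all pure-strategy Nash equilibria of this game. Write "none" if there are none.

Pure-strategy Nash equilibria: (A, East), (B, West)

Player 1 against West: payoffs 7, 16 → best response B.
Player 1 against East: payoffs 10, 8 → best response A.
Player 2 against A: payoffs 6, 10 → best response East.
Player 2 against B: payoffs 12, 5 → best response West.
Mutual best responses: (A, East); (B, West).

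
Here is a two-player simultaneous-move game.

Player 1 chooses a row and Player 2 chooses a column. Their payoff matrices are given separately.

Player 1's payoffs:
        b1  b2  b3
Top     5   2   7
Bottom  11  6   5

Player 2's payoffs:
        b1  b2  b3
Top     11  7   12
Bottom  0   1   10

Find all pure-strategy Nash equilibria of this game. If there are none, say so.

(Top, b1): Player 1 can switch to Bottom (5 → 11). Not NE.
(Top, b2): Player 1 can switch to Bottom (2 → 6). Not NE.
(Top, b3): Player 1 gets 7, best alternative 5; Player 2 gets 12, best alternative 11. No profitable deviation — NE.
(Bottom, b1): Player 2 can switch to b2 (0 → 1). Not NE.
(Bottom, b2): Player 2 can switch to b3 (1 → 10). Not NE.
(Bottom, b3): Player 1 can switch to Top (5 → 7). Not NE.

Pure NE: (Top, b3)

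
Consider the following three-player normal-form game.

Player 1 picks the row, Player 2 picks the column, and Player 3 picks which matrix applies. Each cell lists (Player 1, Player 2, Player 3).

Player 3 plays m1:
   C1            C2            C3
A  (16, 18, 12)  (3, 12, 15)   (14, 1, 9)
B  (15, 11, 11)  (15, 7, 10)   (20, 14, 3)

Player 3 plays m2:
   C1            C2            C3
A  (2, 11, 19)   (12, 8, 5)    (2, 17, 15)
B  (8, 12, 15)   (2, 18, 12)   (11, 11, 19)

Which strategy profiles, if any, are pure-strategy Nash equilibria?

Player 1 against (C1, m1): payoffs 16, 15 → best response A.
Player 1 against (C1, m2): payoffs 2, 8 → best response B.
Player 1 against (C2, m1): payoffs 3, 15 → best response B.
Player 1 against (C2, m2): payoffs 12, 2 → best response A.
Player 1 against (C3, m1): payoffs 14, 20 → best response B.
Player 1 against (C3, m2): payoffs 2, 11 → best response B.
Player 2 against (A, m1): payoffs 18, 12, 1 → best response C1.
Player 2 against (A, m2): payoffs 11, 8, 17 → best response C3.
Player 2 against (B, m1): payoffs 11, 7, 14 → best response C3.
Player 2 against (B, m2): payoffs 12, 18, 11 → best response C2.
Player 3 against (A, C1): payoffs 12, 19 → best response m2.
Player 3 against (A, C2): payoffs 15, 5 → best response m1.
Player 3 against (A, C3): payoffs 9, 15 → best response m2.
Player 3 against (B, C1): payoffs 11, 15 → best response m2.
Player 3 against (B, C2): payoffs 10, 12 → best response m2.
Player 3 against (B, C3): payoffs 3, 19 → best response m2.
No profile is a mutual best response for all players.

none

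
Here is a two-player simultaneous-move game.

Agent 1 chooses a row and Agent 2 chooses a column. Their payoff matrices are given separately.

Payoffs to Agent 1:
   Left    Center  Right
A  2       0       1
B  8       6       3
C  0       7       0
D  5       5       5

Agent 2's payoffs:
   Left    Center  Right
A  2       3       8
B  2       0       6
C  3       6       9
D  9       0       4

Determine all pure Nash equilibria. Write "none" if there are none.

There is no pure-strategy Nash equilibrium.

Agent 1 against Left: payoffs 2, 8, 0, 5 → best response B.
Agent 1 against Center: payoffs 0, 6, 7, 5 → best response C.
Agent 1 against Right: payoffs 1, 3, 0, 5 → best response D.
Agent 2 against A: payoffs 2, 3, 8 → best response Right.
Agent 2 against B: payoffs 2, 0, 6 → best response Right.
Agent 2 against C: payoffs 3, 6, 9 → best response Right.
Agent 2 against D: payoffs 9, 0, 4 → best response Left.
No profile is a mutual best response for all players.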